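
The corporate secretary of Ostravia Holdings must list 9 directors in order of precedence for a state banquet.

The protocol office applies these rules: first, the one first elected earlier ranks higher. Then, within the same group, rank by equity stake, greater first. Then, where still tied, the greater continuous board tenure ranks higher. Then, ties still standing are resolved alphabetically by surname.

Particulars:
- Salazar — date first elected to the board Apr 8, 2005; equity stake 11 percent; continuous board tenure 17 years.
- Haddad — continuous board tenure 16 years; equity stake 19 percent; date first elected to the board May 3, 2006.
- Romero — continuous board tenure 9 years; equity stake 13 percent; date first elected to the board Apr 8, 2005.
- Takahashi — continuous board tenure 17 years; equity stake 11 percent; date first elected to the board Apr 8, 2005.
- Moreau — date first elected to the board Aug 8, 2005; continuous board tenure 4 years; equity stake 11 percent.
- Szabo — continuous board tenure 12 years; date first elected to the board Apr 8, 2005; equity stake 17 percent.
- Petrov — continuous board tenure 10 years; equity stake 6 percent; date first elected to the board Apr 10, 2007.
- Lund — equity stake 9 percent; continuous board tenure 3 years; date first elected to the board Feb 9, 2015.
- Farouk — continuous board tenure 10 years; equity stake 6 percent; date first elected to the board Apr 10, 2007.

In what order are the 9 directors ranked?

By date first elected to the board (earlier first): Szabo, Romero, Salazar and Takahashi (each Apr 8, 2005); then Moreau (Aug 8, 2005); then Haddad (May 3, 2006); then Farouk and Petrov (both Apr 10, 2007); then Lund (Feb 9, 2015).
Among Szabo, Romero, Salazar and Takahashi, by equity stake (higher first): Szabo (17 percent) before Romero (13 percent) before Salazar and Takahashi (11 percent).
Salazar and Takahashi both have continuous board tenure 17 years, so the next rule applies.
Among Salazar and Takahashi, alphabetically by surname: Salazar before Takahashi.
Farouk and Petrov both have equity stake 6 percent, so the next rule applies.
Farouk and Petrov both have continuous board tenure 10 years, so the next rule applies.
Among Farouk and Petrov, alphabetically by surname: Farouk before Petrov.
Full order: Szabo, Romero, Salazar, Takahashi, Moreau, Haddad, Farouk, Petrov, Lund.

Szabo, Romero, Salazar, Takahashi, Moreau, Haddad, Farouk, Petrov, Lund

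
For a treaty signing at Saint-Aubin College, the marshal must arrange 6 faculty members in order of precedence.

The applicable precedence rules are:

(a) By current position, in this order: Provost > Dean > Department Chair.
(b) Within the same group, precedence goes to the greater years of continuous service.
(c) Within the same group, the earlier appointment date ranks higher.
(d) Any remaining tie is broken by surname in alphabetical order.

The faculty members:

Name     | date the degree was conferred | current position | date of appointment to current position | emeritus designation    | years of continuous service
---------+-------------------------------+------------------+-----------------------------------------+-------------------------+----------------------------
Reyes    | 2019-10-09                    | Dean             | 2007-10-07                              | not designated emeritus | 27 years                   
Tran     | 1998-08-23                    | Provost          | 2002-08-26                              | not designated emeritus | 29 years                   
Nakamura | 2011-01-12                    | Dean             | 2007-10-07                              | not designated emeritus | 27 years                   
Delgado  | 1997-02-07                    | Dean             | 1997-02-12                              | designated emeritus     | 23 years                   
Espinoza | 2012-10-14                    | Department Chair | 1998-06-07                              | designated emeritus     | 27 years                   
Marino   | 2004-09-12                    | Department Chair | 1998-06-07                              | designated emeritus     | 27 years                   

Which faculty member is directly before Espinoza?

Delgado

By current position: Tran (Provost); then Nakamura, Reyes and Delgado (Dean); then Espinoza and Marino (Department Chair).
Among Nakamura, Reyes and Delgado, by years of continuous service (higher first): Nakamura and Reyes (27 years) before Delgado (23 years).
Nakamura and Reyes both have date of appointment to current position 2007-10-07, so the next rule applies.
Among Nakamura and Reyes, alphabetically by surname: Nakamura before Reyes.
Espinoza and Marino both have years of continuous service 27 years, so the next rule applies.
Espinoza and Marino both have date of appointment to current position 1998-06-07, so the next rule applies.
Among Espinoza and Marino, alphabetically by surname: Espinoza before Marino.
Order: Tran, Nakamura, Reyes, Delgado, Espinoza, Marino.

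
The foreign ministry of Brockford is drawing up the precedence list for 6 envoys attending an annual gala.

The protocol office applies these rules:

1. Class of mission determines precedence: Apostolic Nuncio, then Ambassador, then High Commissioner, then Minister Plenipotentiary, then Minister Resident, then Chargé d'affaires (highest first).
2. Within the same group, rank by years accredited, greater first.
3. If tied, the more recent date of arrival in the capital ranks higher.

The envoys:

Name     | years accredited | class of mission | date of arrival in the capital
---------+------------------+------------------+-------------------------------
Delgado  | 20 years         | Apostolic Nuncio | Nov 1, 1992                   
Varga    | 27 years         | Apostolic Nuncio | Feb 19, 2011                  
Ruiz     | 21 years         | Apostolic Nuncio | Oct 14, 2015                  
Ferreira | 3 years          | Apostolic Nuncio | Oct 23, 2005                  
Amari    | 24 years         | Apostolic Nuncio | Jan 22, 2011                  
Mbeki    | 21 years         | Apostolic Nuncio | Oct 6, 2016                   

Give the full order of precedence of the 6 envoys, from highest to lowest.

By class of mission: Varga, Amari, Mbeki, Ruiz, Delgado and Ferreira (Apostolic Nuncio).
Among Varga, Amari, Mbeki, Ruiz, Delgado and Ferreira, by years accredited (higher first): Varga (27 years) before Amari (24 years) before Mbeki and Ruiz (21 years) before Delgado (20 years) before Ferreira (3 years).
Among Mbeki and Ruiz, by date of arrival in the capital (later first): Mbeki (Oct 6, 2016) before Ruiz (Oct 14, 2015).
Full order: Varga, Amari, Mbeki, Ruiz, Delgado, Ferreira.

Varga, Amari, Mbeki, Ruiz, Delgado, Ferreira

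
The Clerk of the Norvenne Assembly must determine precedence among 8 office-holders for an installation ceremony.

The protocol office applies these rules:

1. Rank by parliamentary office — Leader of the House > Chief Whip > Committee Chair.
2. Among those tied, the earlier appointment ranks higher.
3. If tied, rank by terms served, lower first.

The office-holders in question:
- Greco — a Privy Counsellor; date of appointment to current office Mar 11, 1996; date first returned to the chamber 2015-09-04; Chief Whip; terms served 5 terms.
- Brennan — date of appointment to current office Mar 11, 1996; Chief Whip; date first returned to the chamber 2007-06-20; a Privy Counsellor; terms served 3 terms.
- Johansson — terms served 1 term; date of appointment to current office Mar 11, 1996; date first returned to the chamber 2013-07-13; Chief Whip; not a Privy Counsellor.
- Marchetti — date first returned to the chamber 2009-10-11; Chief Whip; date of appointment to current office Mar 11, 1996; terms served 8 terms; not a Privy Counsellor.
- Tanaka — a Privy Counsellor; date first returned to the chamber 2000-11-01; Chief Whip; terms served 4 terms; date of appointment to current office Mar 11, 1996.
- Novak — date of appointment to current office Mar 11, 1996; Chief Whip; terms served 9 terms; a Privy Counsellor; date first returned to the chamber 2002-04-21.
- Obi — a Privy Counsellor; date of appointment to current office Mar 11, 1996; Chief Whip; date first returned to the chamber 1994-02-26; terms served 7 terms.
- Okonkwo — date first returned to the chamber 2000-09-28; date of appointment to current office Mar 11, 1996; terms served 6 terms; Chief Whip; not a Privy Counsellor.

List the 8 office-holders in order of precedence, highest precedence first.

By parliamentary office: Johansson, Brennan, Tanaka, Greco, Okonkwo, Obi, Marchetti and Novak (Chief Whip).
Johansson, Brennan, Tanaka, Greco, Okonkwo, Obi, Marchetti and Novak all have date of appointment to current office Mar 11, 1996, so the next rule applies.
Among Johansson, Brennan, Tanaka, Greco, Okonkwo, Obi, Marchetti and Novak, by terms served (lower first): Johansson (1 term) before Brennan (3 terms) before Tanaka (4 terms) before Greco (5 terms) before Okonkwo (6 terms) before Obi (7 terms) before Marchetti (8 terms) before Novak (9 terms).
Full order: Johansson, Brennan, Tanaka, Greco, Okonkwo, Obi, Marchetti, Novak.

Johansson, Brennan, Tanaka, Greco, Okonkwo, Obi, Marchetti, Novak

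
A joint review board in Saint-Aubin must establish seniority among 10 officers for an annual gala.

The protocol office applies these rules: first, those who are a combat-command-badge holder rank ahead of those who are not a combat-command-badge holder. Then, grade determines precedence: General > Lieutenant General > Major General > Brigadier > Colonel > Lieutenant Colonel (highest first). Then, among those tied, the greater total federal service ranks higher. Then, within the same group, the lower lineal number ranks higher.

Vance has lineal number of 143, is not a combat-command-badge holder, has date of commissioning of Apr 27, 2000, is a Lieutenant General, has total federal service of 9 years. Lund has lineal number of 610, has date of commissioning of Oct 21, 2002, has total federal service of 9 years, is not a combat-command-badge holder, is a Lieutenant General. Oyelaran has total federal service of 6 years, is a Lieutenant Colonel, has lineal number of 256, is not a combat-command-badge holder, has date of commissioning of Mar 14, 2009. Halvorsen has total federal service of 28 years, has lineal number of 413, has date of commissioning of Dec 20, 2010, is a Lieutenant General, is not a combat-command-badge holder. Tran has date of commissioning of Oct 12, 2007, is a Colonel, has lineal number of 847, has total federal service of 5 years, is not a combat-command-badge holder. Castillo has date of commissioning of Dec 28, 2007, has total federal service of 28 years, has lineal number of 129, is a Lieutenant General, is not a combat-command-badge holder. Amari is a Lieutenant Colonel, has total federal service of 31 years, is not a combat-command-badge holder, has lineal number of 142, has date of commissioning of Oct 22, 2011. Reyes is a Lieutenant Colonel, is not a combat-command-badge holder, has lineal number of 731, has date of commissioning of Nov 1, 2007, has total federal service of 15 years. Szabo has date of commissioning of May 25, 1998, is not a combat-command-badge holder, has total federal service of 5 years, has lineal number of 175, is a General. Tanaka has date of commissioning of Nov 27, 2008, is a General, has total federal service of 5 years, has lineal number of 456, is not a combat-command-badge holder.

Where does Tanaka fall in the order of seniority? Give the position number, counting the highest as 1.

2

By the first rule: Szabo, Tanaka, Castillo, Halvorsen, Vance, Lund, Tran, Amari, Reyes and Oyelaran (each not a combat-command-badge holder).
Among Szabo, Tanaka, Castillo, Halvorsen, Vance, Lund, Tran, Amari, Reyes and Oyelaran, by grade: Szabo and Tanaka (General) before Castillo, Halvorsen, Vance and Lund (Lieutenant General) before Tran (Colonel) before Amari, Reyes and Oyelaran (Lieutenant Colonel).
Szabo and Tanaka both have total federal service 5 years, so the next rule applies.
Among Szabo and Tanaka, by lineal number (lower first): Szabo (175) before Tanaka (456).
Among Castillo, Halvorsen, Vance and Lund, by total federal service (higher first): Castillo and Halvorsen (28 years) before Vance and Lund (9 years).
Among Castillo and Halvorsen, by lineal number (lower first): Castillo (129) before Halvorsen (413).
Among Vance and Lund, by lineal number (lower first): Vance (143) before Lund (610).
Among Amari, Reyes and Oyelaran, by total federal service (higher first): Amari (31 years) before Reyes (15 years) before Oyelaran (6 years).
Order: Szabo, Tanaka, Castillo, Halvorsen, Vance, Lund, Tran, Amari, Reyes, Oyelaran. So position 2.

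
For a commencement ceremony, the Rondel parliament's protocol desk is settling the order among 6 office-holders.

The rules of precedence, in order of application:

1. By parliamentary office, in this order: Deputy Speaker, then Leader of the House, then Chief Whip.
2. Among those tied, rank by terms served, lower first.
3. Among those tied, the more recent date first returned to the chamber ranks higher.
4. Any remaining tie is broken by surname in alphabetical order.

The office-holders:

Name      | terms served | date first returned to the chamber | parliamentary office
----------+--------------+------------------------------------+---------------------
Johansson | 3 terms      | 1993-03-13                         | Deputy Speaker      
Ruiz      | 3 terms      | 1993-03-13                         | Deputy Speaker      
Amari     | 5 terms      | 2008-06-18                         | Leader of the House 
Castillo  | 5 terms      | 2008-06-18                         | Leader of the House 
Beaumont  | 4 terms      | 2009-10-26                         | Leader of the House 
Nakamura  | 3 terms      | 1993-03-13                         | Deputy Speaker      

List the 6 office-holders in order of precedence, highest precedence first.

By parliamentary office: Johansson, Nakamura and Ruiz (Deputy Speaker); then Beaumont, Amari and Castillo (Leader of the House).
Johansson, Nakamura and Ruiz all have terms served 3 terms, so the next rule applies.
Johansson, Nakamura and Ruiz all have date first returned to the chamber 1993-03-13, so the next rule applies.
Among Johansson, Nakamura and Ruiz, alphabetically by surname: Johansson before Nakamura before Ruiz.
Among Beaumont, Amari and Castillo, by terms served (lower first): Beaumont (4 terms) before Amari and Castillo (5 terms).
Amari and Castillo both have date first returned to the chamber 2008-06-18, so the next rule applies.
Among Amari and Castillo, alphabetically by surname: Amari before Castillo.
Full order: Johansson, Nakamura, Ruiz, Beaumont, Amari, Castillo.

Johansson, Nakamura, Ruiz, Beaumont, Amari, Castillo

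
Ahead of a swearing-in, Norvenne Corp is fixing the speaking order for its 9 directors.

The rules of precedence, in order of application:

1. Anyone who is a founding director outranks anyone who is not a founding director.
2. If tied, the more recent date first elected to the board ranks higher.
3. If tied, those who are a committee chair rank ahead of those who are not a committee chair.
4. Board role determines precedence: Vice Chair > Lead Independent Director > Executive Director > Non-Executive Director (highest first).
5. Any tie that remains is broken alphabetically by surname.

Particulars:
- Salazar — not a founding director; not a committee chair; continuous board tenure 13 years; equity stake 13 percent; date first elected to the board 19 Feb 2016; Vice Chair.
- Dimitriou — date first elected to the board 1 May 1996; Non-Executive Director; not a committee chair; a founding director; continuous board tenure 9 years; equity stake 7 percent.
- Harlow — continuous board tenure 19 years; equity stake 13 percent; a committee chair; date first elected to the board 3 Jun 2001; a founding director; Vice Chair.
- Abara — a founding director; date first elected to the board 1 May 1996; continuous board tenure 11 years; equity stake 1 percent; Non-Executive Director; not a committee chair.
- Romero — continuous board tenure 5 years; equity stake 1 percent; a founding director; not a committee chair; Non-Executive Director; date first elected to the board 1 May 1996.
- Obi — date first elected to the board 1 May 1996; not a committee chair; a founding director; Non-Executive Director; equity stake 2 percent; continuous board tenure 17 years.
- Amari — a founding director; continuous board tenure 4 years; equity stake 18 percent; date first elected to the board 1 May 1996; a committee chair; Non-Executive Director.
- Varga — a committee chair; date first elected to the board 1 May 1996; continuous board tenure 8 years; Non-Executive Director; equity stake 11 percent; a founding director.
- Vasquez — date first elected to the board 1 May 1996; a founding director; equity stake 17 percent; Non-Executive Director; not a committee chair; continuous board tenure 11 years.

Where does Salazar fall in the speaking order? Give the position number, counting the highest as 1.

By the first rule: Harlow, Amari, Varga, Abara, Dimitriou, Obi, Romero and Vasquez (each a founding director); then Salazar (not a founding director).
Among Harlow, Amari, Varga, Abara, Dimitriou, Obi, Romero and Vasquez, by date first elected to the board (later first): Harlow (3 Jun 2001) before Amari, Varga, Abara, Dimitriou, Obi, Romero and Vasquez (1 May 1996).
Among Amari, Varga, Abara, Dimitriou, Obi, Romero and Vasquez, a committee chair before not a committee chair: Amari and Varga (a committee chair) before Abara, Dimitriou, Obi, Romero and Vasquez (not a committee chair).
Amari and Varga are each Non-Executive Director, so the next rule applies.
Among Amari and Varga, alphabetically by surname: Amari before Varga.
Abara, Dimitriou, Obi, Romero and Vasquez are each Non-Executive Director, so the next rule applies.
Among Abara, Dimitriou, Obi, Romero and Vasquez, alphabetically by surname: Abara before Dimitriou before Obi before Romero before Vasquez.
Order: Harlow, Amari, Varga, Abara, Dimitriou, Obi, Romero, Vasquez, Salazar. So position 9.

9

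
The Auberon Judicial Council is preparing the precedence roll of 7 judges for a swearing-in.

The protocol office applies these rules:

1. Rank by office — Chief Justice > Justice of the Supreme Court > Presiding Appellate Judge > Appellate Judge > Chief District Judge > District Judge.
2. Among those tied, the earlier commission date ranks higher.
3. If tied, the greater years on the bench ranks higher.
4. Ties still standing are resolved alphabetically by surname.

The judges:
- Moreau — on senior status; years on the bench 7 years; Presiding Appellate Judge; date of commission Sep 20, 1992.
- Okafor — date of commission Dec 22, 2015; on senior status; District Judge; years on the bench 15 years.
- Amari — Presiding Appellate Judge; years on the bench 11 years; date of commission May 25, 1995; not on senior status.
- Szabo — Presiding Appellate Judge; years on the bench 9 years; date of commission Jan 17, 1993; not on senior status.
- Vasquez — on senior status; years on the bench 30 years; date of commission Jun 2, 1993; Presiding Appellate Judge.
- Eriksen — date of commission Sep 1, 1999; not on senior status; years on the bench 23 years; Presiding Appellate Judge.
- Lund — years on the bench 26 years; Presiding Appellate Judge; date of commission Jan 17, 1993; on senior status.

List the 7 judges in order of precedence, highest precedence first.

By office: Moreau, Lund, Szabo, Vasquez, Amari and Eriksen (Presiding Appellate Judge); then Okafor (District Judge).
Among Moreau, Lund, Szabo, Vasquez, Amari and Eriksen, by date of commission (earlier first): Moreau (Sep 20, 1992) before Lund and Szabo (Jan 17, 1993) before Vasquez (Jun 2, 1993) before Amari (May 25, 1995) before Eriksen (Sep 1, 1999).
Among Lund and Szabo, by years on the bench (higher first): Lund (26 years) before Szabo (9 years).
Full order: Moreau, Lund, Szabo, Vasquez, Amari, Eriksen, Okafor.

Moreau, Lund, Szabo, Vasquez, Amari, Eriksen, Okafor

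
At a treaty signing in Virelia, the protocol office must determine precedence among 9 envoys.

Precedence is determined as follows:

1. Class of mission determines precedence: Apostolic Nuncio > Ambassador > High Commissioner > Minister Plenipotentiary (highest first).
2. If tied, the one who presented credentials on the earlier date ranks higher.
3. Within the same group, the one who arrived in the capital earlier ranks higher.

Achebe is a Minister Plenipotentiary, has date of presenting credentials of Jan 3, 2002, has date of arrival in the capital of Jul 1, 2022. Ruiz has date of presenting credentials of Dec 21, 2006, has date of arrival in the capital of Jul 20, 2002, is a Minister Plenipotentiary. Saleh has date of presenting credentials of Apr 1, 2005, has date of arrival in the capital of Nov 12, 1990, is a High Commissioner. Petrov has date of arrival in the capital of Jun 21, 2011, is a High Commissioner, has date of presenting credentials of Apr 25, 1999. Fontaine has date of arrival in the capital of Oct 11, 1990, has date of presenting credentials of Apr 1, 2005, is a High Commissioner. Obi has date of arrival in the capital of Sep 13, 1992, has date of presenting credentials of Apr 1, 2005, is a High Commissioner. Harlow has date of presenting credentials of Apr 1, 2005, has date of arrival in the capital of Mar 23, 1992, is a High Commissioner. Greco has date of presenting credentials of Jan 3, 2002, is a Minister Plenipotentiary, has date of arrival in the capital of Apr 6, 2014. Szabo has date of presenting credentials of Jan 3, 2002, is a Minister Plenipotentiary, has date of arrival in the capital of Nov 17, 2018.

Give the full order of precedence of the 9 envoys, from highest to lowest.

Petrov, Fontaine, Saleh, Harlow, Obi, Greco, Szabo, Achebe, Ruiz

By class of mission: Petrov, Fontaine, Saleh, Harlow and Obi (High Commissioner); then Greco, Szabo, Achebe and Ruiz (Minister Plenipotentiary).
Among Petrov, Fontaine, Saleh, Harlow and Obi, by date of presenting credentials (earlier first): Petrov (Apr 25, 1999) before Fontaine, Saleh, Harlow and Obi (Apr 1, 2005).
Among Fontaine, Saleh, Harlow and Obi, by date of arrival in the capital (earlier first): Fontaine (Oct 11, 1990) before Saleh (Nov 12, 1990) before Harlow (Mar 23, 1992) before Obi (Sep 13, 1992).
Among Greco, Szabo, Achebe and Ruiz, by date of presenting credentials (earlier first): Greco, Szabo and Achebe (Jan 3, 2002) before Ruiz (Dec 21, 2006).
Among Greco, Szabo and Achebe, by date of arrival in the capital (earlier first): Greco (Apr 6, 2014) before Szabo (Nov 17, 2018) before Achebe (Jul 1, 2022).
Full order: Petrov, Fontaine, Saleh, Harlow, Obi, Greco, Szabo, Achebe, Ruiz.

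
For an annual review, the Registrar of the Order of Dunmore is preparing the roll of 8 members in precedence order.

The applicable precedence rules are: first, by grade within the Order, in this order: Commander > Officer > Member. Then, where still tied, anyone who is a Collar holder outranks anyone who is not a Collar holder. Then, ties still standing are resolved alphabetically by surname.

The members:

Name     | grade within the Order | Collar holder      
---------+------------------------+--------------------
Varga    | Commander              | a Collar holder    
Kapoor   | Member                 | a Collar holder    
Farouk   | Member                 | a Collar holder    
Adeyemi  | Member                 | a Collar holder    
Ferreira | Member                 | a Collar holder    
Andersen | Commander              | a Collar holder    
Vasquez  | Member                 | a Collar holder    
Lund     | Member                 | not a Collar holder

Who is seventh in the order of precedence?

Vasquez

By grade within the Order: Andersen and Varga (Commander); then Adeyemi, Farouk, Ferreira, Kapoor, Vasquez and Lund (Member).
Andersen and Varga are each a Collar holder, so the next rule applies.
Among Andersen and Varga, alphabetically by surname: Andersen before Varga.
Among Adeyemi, Farouk, Ferreira, Kapoor, Vasquez and Lund, a Collar holder before not a Collar holder: Adeyemi, Farouk, Ferreira, Kapoor and Vasquez (a Collar holder) before Lund (not a Collar holder).
Among Adeyemi, Farouk, Ferreira, Kapoor and Vasquez, alphabetically by surname: Adeyemi before Farouk before Ferreira before Kapoor before Vasquez.
Order: Andersen, Varga, Adeyemi, Farouk, Ferreira, Kapoor, Vasquez, Lund.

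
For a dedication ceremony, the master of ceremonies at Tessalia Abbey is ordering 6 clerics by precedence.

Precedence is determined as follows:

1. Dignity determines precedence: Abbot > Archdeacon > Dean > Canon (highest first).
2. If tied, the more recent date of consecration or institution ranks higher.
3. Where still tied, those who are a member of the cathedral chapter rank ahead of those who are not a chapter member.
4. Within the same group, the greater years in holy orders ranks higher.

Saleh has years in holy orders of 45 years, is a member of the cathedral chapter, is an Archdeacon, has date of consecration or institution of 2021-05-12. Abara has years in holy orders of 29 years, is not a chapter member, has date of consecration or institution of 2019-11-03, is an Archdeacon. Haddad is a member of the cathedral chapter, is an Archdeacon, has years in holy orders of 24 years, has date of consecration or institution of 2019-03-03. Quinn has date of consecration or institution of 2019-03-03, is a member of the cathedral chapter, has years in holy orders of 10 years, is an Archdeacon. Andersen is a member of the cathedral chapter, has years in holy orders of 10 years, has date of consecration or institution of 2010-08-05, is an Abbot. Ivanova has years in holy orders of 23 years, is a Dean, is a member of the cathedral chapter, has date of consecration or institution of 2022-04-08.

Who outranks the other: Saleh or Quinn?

Saleh

By dignity: Andersen (Abbot); then Saleh, Abara, Haddad and Quinn (Archdeacon); then Ivanova (Dean).
Among Saleh, Abara, Haddad and Quinn, by date of consecration or institution (later first): Saleh (2021-05-12) before Abara (2019-11-03) before Haddad and Quinn (2019-03-03).
Haddad and Quinn are each a member of the cathedral chapter, so the next rule applies.
Among Haddad and Quinn, by years in holy orders (higher first): Haddad (24 years) before Quinn (10 years).
So Saleh takes precedence.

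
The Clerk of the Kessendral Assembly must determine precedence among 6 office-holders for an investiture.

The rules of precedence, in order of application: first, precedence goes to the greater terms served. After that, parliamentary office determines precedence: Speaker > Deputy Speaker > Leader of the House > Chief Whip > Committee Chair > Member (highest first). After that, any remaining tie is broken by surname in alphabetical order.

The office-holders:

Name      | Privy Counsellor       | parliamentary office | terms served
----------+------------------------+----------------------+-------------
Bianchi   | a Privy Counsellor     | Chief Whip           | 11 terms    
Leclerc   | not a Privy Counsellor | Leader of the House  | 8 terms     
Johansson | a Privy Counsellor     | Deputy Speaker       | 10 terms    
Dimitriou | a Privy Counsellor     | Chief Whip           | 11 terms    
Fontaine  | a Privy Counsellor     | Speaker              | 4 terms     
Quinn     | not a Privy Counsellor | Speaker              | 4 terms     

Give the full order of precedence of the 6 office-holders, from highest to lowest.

Bianchi, Dimitriou, Johansson, Leclerc, Fontaine, Quinn

By terms served (higher first): Bianchi and Dimitriou (both 11 terms); then Johansson (10 terms); then Leclerc (8 terms); then Fontaine and Quinn (both 4 terms).
Bianchi and Dimitriou are each Chief Whip, so the next rule applies.
Among Bianchi and Dimitriou, alphabetically by surname: Bianchi before Dimitriou.
Fontaine and Quinn are each Speaker, so the next rule applies.
Among Fontaine and Quinn, alphabetically by surname: Fontaine before Quinn.
Full order: Bianchi, Dimitriou, Johansson, Leclerc, Fontaine, Quinn.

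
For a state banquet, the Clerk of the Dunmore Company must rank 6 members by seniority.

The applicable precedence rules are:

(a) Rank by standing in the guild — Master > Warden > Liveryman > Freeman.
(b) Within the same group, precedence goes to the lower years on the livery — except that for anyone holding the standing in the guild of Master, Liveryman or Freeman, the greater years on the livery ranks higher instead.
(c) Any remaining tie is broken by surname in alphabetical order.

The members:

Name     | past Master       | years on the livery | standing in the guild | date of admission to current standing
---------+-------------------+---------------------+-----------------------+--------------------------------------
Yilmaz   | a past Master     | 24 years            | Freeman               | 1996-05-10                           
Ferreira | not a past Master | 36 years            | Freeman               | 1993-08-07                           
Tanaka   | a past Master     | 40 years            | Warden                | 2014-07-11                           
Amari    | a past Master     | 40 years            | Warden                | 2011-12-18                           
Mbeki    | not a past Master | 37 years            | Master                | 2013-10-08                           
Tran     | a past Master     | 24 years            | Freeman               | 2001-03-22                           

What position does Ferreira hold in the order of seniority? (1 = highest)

By standing in the guild: Mbeki (Master); then Amari and Tanaka (Warden); then Ferreira, Tran and Yilmaz (Freeman).
Amari and Tanaka both have years on the livery 40 years, so the next rule applies.
Among Amari and Tanaka, alphabetically by surname: Amari before Tanaka.
Among Ferreira, Tran and Yilmaz, by years on the livery (higher first) (reversed rule for this group): Ferreira (36 years) before Tran and Yilmaz (24 years).
Among Tran and Yilmaz, alphabetically by surname: Tran before Yilmaz.
Order: Mbeki, Amari, Tanaka, Ferreira, Tran, Yilmaz. So position 4.

4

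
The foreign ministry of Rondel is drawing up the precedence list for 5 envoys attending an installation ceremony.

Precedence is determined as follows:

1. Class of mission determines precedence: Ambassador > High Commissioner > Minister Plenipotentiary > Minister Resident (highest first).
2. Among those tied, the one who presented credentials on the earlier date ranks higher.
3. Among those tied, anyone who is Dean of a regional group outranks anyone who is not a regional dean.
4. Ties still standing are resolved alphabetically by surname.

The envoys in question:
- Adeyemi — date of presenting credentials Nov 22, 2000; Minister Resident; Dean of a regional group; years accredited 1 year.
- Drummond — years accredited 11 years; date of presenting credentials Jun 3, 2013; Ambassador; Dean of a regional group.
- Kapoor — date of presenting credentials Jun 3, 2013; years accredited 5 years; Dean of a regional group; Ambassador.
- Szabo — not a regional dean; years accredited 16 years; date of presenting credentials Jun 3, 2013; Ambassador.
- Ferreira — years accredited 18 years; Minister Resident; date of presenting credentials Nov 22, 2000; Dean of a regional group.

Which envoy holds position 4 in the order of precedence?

By class of mission: Drummond, Kapoor and Szabo (Ambassador); then Adeyemi and Ferreira (Minister Resident).
Drummond, Kapoor and Szabo all have date of presenting credentials Jun 3, 2013, so the next rule applies.
Among Drummond, Kapoor and Szabo, Dean of a regional group before not a regional dean: Drummond and Kapoor (Dean of a regional group) before Szabo (not a regional dean).
Among Drummond and Kapoor, alphabetically by surname: Drummond before Kapoor.
Adeyemi and Ferreira both have date of presenting credentials Nov 22, 2000, so the next rule applies.
Adeyemi and Ferreira are each Dean of a regional group, so the next rule applies.
Among Adeyemi and Ferreira, alphabetically by surname: Adeyemi before Ferreira.
Order: Drummond, Kapoor, Szabo, Adeyemi, Ferreira.

Adeyemi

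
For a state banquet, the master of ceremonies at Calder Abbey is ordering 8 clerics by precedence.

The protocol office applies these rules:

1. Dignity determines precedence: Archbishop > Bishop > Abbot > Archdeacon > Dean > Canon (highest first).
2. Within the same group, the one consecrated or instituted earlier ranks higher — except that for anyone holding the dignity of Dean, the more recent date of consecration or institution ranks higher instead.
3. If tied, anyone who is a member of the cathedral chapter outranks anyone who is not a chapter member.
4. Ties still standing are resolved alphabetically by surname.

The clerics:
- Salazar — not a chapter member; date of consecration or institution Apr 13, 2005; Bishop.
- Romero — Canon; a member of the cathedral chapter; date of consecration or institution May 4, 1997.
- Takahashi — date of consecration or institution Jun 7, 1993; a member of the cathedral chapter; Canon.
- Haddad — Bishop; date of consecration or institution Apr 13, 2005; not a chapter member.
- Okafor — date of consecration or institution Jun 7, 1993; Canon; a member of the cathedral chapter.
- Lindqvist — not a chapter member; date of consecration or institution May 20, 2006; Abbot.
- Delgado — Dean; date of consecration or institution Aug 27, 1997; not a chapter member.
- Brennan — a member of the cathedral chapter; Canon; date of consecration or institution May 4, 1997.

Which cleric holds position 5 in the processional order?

Okafor

By dignity: Haddad and Salazar (Bishop); then Lindqvist (Abbot); then Delgado (Dean); then Okafor, Takahashi, Brennan and Romero (Canon).
Haddad and Salazar both have date of consecration or institution Apr 13, 2005, so the next rule applies.
Haddad and Salazar are each not a chapter member, so the next rule applies.
Among Haddad and Salazar, alphabetically by surname: Haddad before Salazar.
Among Okafor, Takahashi, Brennan and Romero, by date of consecration or institution (earlier first): Okafor and Takahashi (Jun 7, 1993) before Brennan and Romero (May 4, 1997).
Okafor and Takahashi are each a member of the cathedral chapter, so the next rule applies.
Among Okafor and Takahashi, alphabetically by surname: Okafor before Takahashi.
Brennan and Romero are each a member of the cathedral chapter, so the next rule applies.
Among Brennan and Romero, alphabetically by surname: Brennan before Romero.
Order: Haddad, Salazar, Lindqvist, Delgado, Okafor, Takahashi, Brennan, Romero.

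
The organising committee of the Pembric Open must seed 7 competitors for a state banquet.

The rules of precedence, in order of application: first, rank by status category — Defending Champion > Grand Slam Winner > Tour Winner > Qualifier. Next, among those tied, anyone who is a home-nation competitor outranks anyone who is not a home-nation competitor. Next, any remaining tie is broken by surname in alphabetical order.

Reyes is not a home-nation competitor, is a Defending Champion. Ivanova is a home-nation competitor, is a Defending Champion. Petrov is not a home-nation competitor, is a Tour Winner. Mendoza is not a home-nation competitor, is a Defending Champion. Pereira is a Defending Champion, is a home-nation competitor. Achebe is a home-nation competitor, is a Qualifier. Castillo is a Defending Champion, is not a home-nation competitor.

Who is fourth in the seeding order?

By status category: Ivanova, Pereira, Castillo, Mendoza and Reyes (Defending Champion); then Petrov (Tour Winner); then Achebe (Qualifier).
Among Ivanova, Pereira, Castillo, Mendoza and Reyes, a home-nation competitor before not a home-nation competitor: Ivanova and Pereira (a home-nation competitor) before Castillo, Mendoza and Reyes (not a home-nation competitor).
Among Ivanova and Pereira, alphabetically by surname: Ivanova before Pereira.
Among Castillo, Mendoza and Reyes, alphabetically by surname: Castillo before Mendoza before Reyes.
Order: Ivanova, Pereira, Castillo, Mendoza, Reyes, Petrov, Achebe.

Mendoza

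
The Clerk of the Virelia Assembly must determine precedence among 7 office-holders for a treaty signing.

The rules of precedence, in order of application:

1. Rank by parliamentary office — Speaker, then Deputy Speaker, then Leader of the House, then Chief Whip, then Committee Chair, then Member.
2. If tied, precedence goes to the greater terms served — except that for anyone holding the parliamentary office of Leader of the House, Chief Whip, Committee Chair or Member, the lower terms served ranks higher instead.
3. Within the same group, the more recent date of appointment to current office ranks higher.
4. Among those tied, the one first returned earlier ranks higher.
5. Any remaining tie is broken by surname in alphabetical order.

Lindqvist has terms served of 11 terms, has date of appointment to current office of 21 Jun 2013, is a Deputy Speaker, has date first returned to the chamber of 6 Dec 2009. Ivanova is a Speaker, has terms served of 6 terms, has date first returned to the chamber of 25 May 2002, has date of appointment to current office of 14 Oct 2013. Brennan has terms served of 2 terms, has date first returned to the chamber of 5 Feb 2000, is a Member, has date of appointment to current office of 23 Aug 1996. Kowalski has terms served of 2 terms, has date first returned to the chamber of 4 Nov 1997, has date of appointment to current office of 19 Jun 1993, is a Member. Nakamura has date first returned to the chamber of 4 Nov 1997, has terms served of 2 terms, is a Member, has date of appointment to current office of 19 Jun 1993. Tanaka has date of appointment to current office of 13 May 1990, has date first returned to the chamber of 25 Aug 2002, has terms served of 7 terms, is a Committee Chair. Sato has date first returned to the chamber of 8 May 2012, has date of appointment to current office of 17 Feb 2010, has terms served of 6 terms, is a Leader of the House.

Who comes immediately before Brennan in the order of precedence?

Tanaka

By parliamentary office: Ivanova (Speaker); then Lindqvist (Deputy Speaker); then Sato (Leader of the House); then Tanaka (Committee Chair); then Brennan, Kowalski and Nakamura (Member).
Brennan, Kowalski and Nakamura all have terms served 2 terms, so the next rule applies.
Among Brennan, Kowalski and Nakamura, by date of appointment to current office (later first): Brennan (23 Aug 1996) before Kowalski and Nakamura (19 Jun 1993).
Kowalski and Nakamura both have date first returned to the chamber 4 Nov 1997, so the next rule applies.
Among Kowalski and Nakamura, alphabetically by surname: Kowalski before Nakamura.
Order: Ivanova, Lindqvist, Sato, Tanaka, Brennan, Kowalski, Nakamura.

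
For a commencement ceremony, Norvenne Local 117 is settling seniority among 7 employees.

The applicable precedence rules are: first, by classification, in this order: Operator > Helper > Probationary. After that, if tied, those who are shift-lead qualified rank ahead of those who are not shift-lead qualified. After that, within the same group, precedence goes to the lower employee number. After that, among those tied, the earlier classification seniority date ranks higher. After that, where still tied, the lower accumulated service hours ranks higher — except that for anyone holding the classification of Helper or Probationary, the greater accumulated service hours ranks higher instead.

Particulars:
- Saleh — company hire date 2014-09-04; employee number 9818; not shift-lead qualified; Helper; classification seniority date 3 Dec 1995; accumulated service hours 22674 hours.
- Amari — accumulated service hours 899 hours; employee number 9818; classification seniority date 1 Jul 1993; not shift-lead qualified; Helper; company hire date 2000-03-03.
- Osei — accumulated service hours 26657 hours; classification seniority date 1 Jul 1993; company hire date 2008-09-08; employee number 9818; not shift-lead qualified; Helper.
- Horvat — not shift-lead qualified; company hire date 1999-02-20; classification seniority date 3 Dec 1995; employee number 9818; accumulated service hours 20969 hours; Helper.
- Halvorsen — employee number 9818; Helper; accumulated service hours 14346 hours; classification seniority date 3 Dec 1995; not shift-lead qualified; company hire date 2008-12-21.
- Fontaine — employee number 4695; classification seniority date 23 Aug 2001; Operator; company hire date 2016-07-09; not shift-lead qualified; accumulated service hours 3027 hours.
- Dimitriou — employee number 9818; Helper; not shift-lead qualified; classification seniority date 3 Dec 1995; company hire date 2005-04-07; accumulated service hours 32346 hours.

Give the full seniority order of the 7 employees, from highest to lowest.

Fontaine, Osei, Amari, Dimitriou, Saleh, Horvat, Halvorsen

By classification: Fontaine (Operator); then Osei, Amari, Dimitriou, Saleh, Horvat and Halvorsen (Helper).
Osei, Amari, Dimitriou, Saleh, Horvat and Halvorsen are each not shift-lead qualified, so the next rule applies.
Osei, Amari, Dimitriou, Saleh, Horvat and Halvorsen all have employee number 9818, so the next rule applies.
Among Osei, Amari, Dimitriou, Saleh, Horvat and Halvorsen, by classification seniority date (earlier first): Osei and Amari (1 Jul 1993) before Dimitriou, Saleh, Horvat and Halvorsen (3 Dec 1995).
Among Osei and Amari, by accumulated service hours (higher first) (reversed rule for this group): Osei (26657 hours) before Amari (899 hours).
Among Dimitriou, Saleh, Horvat and Halvorsen, by accumulated service hours (higher first) (reversed rule for this group): Dimitriou (32346 hours) before Saleh (22674 hours) before Horvat (20969 hours) before Halvorsen (14346 hours).
Full order: Fontaine, Osei, Amari, Dimitriou, Saleh, Horvat, Halvorsen.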